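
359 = 359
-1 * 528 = -528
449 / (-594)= -449 / 594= -0.76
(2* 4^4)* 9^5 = 30233088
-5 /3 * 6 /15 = -2 /3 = -0.67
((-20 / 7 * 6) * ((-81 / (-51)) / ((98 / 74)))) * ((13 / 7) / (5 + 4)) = -173160 / 40817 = -4.24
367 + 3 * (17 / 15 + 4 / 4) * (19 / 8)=1911 / 5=382.20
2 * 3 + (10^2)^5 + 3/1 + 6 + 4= 10000000019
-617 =-617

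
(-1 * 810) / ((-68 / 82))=16605 / 17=976.76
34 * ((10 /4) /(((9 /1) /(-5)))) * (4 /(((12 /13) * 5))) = -1105 /27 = -40.93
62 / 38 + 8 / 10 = 231 / 95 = 2.43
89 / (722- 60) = 89 / 662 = 0.13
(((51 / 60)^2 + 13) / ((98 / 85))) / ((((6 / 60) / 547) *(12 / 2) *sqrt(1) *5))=51042211 / 23520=2170.16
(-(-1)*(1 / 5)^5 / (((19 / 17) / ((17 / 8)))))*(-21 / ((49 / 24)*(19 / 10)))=-5202 / 1579375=-0.00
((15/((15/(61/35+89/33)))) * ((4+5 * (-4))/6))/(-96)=1282/10395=0.12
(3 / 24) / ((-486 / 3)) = -1 / 1296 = -0.00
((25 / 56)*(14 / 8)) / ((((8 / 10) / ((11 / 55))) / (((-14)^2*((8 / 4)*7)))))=8575 / 16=535.94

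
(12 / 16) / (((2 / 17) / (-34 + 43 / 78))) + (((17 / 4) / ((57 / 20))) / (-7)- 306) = -43110079 / 82992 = -519.45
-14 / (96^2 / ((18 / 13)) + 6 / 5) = -35 / 16643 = -0.00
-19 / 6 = -3.17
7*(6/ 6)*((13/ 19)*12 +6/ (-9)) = 3010/ 57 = 52.81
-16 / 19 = -0.84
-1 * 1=-1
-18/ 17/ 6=-0.18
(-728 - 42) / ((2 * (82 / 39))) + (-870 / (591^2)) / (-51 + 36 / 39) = -1138046255515 / 6215106114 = -183.11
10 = 10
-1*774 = -774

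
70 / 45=14 / 9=1.56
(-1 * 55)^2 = 3025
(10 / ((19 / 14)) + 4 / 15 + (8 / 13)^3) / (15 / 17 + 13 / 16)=1340033024 / 288652845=4.64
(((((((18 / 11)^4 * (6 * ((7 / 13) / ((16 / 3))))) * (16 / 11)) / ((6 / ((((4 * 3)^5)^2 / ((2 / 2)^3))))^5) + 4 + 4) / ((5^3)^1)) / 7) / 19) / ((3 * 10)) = 773992264657682838221511127667885265935054328906981034364 / 522107210625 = 1482439332203740790314260000000000000000000000.00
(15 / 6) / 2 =1.25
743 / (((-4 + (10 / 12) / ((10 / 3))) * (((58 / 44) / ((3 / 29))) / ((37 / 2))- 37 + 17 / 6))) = 2419208 / 408765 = 5.92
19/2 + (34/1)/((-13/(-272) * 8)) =2559/26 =98.42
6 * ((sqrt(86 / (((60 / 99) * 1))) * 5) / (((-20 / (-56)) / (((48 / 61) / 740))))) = 504 * sqrt(14190) / 56425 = 1.06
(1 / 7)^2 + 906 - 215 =33860 / 49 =691.02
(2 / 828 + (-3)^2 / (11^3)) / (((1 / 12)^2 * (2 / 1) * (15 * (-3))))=-0.01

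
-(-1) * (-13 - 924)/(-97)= 937/97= 9.66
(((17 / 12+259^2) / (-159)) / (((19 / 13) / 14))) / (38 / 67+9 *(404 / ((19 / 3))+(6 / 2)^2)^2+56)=-1024750997 / 12105522558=-0.08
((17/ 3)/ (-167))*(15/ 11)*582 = -49470/ 1837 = -26.93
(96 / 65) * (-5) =-96 / 13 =-7.38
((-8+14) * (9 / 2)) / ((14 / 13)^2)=4563 / 196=23.28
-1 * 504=-504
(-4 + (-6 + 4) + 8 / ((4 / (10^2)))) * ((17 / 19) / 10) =1649 / 95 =17.36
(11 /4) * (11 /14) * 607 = 73447 /56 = 1311.55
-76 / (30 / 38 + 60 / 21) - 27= -23203 / 485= -47.84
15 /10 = 3 /2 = 1.50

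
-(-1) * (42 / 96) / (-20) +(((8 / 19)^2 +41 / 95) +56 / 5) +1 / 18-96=-87496823 / 1039680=-84.16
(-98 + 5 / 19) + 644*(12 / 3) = 47087 / 19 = 2478.26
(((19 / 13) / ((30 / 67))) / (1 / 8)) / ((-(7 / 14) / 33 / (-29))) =3248696 / 65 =49979.94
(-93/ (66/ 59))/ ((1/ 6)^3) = -197532/ 11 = -17957.45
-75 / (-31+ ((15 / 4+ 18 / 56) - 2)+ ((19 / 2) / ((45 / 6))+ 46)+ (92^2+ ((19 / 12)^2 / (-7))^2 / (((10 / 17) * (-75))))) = -0.01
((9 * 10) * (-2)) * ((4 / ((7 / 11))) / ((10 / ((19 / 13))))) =-15048 / 91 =-165.36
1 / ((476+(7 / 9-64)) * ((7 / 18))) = 162 / 26005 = 0.01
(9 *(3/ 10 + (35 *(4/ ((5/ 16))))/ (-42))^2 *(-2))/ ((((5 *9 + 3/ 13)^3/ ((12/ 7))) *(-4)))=212496037/ 23718038400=0.01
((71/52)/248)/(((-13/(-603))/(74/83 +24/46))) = 57754737/160020016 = 0.36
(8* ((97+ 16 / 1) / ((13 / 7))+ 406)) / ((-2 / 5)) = -121380 / 13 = -9336.92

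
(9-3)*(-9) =-54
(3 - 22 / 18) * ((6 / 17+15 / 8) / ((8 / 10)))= 4.95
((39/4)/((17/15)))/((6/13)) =2535/136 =18.64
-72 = -72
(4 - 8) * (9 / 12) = -3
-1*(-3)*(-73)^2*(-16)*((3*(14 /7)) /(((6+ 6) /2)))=-255792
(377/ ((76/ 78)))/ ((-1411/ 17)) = -14703/ 3154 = -4.66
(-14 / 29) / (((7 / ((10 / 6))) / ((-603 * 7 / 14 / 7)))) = 1005 / 203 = 4.95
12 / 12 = 1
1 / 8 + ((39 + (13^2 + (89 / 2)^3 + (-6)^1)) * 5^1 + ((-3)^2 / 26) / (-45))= 114820093 / 260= 441615.74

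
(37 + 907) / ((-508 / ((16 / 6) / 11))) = -1888 / 4191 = -0.45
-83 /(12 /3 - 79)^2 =-83 /5625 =-0.01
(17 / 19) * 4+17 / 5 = 663 / 95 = 6.98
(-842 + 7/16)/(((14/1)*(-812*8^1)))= 13465/1455104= 0.01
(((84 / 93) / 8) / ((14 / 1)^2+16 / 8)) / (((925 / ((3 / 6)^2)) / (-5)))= -7 / 9084240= -0.00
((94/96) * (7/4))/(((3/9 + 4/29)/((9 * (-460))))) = -9874935/656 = -15053.25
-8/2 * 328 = -1312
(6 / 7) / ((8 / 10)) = 15 / 14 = 1.07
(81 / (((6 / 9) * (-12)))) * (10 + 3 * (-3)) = -10.12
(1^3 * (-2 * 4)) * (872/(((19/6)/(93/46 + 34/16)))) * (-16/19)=63872256/8303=7692.67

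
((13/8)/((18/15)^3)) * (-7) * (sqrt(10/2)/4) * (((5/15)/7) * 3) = -1625 * sqrt(5)/6912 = -0.53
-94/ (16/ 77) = -3619/ 8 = -452.38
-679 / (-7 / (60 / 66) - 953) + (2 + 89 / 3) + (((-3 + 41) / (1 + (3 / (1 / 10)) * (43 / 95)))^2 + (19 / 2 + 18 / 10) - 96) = -1006913626333 / 22114065090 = -45.53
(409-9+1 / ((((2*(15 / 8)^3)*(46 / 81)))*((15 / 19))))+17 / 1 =5996807 / 14375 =417.17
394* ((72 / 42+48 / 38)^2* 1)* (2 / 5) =123571008 / 88445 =1397.15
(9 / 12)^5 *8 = 243 / 128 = 1.90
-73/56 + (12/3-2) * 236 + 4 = 26583/56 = 474.70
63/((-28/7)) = -63/4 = -15.75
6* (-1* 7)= -42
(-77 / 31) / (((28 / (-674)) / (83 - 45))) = 2272.03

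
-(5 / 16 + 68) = -1093 / 16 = -68.31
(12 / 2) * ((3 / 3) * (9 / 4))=27 / 2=13.50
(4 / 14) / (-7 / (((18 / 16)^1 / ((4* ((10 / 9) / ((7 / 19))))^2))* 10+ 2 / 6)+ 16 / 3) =-0.02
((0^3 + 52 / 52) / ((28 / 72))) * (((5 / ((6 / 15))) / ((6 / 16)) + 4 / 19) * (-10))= -114720 / 133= -862.56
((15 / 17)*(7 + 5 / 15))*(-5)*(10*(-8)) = 44000 / 17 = 2588.24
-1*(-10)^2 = -100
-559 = -559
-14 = -14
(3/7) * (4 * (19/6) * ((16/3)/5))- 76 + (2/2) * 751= 71483/105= 680.79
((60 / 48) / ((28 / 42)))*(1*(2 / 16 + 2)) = 3.98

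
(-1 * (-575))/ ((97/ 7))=4025/ 97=41.49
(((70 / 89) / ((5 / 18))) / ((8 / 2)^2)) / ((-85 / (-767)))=48321 / 30260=1.60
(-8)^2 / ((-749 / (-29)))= 1856 / 749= 2.48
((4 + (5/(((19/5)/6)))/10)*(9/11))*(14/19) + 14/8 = 73661/15884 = 4.64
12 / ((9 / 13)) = 52 / 3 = 17.33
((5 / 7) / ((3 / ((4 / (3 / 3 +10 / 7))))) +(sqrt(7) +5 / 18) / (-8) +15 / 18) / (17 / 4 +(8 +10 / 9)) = 2915 / 32708 - 9 * sqrt(7) / 962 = 0.06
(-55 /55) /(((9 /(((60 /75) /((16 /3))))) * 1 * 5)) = -1 /300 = -0.00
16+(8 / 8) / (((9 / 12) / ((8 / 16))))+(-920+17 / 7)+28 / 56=-37817 / 42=-900.40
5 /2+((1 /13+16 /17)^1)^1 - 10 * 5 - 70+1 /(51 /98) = -151907 /1326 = -114.56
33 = 33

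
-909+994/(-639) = -910.56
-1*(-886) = 886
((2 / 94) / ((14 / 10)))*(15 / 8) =75 / 2632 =0.03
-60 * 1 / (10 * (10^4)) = -3 / 5000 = -0.00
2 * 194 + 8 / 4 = 390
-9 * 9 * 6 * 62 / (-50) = 15066 / 25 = 602.64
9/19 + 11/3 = 236/57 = 4.14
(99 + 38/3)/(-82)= -335/246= -1.36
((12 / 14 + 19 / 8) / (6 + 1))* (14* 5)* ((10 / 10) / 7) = 905 / 196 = 4.62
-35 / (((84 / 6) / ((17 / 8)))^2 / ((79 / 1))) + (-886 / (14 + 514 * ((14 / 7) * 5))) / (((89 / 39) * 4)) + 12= -7085841633 / 137000192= -51.72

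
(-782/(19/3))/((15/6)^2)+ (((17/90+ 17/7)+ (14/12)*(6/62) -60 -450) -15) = -502823437/927675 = -542.03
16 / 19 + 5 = 111 / 19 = 5.84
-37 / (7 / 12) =-444 / 7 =-63.43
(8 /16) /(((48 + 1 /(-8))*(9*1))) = 4 /3447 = 0.00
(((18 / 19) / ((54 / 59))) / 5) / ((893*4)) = 59 / 1018020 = 0.00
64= 64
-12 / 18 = -2 / 3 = -0.67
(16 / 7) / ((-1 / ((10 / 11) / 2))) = -1.04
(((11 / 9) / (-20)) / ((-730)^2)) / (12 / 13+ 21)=-143 / 27337770000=-0.00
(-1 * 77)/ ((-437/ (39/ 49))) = 429/ 3059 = 0.14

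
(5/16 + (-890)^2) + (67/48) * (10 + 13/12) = 456258691/576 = 792115.78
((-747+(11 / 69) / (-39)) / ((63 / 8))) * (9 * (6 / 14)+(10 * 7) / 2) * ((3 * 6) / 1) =-8748338176 / 131859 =-66346.16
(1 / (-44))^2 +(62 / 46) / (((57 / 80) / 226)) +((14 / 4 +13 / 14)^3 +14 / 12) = 149604717355 / 290188976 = 515.54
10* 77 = 770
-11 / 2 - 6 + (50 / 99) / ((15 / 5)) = -6731 / 594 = -11.33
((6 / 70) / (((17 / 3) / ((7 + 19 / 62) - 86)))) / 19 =-369 / 5890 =-0.06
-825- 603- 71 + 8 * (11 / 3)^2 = -12523 / 9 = -1391.44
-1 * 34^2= -1156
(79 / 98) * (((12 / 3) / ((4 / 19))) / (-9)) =-1501 / 882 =-1.70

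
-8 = -8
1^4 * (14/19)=14/19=0.74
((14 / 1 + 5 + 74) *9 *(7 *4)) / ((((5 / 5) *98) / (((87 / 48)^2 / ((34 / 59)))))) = 41531103 / 30464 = 1363.28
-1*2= -2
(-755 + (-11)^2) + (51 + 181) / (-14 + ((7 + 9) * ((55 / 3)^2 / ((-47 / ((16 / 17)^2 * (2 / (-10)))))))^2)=-1878602639881814 / 2965829940137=-633.42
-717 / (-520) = 717 / 520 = 1.38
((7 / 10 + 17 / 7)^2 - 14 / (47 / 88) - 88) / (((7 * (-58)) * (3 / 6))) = 829277 / 1612100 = 0.51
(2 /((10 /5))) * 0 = 0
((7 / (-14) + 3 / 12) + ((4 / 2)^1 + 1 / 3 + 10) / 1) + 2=169 / 12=14.08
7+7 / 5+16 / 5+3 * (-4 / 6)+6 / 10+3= 66 / 5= 13.20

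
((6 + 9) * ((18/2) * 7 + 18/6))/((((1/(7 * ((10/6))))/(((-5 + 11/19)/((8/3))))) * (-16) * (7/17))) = 2906.50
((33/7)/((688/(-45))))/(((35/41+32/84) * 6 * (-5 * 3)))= 4059/1462688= 0.00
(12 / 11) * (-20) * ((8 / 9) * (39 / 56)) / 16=-65 / 77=-0.84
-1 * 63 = -63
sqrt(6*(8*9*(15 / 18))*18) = 36*sqrt(5) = 80.50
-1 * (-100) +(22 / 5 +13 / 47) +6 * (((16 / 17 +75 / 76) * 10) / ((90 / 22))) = 30275666 / 227715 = 132.95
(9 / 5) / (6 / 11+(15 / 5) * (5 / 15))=99 / 85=1.16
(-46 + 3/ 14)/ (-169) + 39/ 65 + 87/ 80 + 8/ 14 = 47885/ 18928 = 2.53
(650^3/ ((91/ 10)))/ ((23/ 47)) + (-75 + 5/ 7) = 9928738040/ 161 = 61669180.37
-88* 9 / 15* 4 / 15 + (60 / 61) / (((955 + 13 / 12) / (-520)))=-255708256 / 17496325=-14.61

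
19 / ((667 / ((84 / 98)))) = 114 / 4669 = 0.02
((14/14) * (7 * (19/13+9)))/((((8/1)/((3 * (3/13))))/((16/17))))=1008/169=5.96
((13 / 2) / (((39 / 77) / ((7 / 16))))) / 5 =539 / 480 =1.12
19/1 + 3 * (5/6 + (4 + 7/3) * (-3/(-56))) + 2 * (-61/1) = -5571/56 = -99.48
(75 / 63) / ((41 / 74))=1850 / 861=2.15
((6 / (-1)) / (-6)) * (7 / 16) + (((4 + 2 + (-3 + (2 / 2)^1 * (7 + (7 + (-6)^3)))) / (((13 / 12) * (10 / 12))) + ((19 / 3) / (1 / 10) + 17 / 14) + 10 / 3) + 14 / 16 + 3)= -3237503 / 21840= -148.24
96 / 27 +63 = 599 / 9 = 66.56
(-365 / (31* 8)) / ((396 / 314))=-57305 / 49104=-1.17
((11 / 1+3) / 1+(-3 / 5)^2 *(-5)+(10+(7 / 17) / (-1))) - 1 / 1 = 1767 / 85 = 20.79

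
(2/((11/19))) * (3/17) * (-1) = -114/187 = -0.61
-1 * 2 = -2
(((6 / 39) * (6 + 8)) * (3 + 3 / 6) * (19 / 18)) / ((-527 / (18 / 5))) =-1862 / 34255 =-0.05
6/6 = 1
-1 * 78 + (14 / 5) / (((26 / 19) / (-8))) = -6134 / 65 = -94.37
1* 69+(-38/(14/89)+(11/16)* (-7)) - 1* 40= -24347/112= -217.38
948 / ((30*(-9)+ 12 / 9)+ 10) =-711 / 194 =-3.66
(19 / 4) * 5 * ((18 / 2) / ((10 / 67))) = 11457 / 8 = 1432.12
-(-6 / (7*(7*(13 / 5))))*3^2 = 270 / 637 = 0.42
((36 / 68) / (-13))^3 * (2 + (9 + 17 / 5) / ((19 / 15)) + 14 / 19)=-10206 / 12063727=-0.00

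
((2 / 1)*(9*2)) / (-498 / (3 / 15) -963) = -0.01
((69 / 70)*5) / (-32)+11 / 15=3893 / 6720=0.58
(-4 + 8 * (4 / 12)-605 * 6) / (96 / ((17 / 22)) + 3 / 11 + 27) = -23.97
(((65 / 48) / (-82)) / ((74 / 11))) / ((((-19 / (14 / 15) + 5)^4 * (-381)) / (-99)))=-3776773 / 329331390929500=-0.00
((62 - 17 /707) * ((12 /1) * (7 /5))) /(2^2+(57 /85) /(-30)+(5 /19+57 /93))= 17549584840 /81810303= 214.52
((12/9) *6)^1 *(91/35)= 104/5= 20.80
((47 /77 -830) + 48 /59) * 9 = -33877989 /4543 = -7457.18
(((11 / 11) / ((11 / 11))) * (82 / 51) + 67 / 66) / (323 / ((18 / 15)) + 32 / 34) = 2943 / 303061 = 0.01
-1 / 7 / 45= -1 / 315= -0.00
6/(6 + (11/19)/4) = 456/467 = 0.98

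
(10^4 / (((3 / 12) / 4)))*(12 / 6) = 320000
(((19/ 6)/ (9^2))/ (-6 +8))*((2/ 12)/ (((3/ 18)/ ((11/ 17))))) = 0.01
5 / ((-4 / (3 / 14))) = -0.27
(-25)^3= -15625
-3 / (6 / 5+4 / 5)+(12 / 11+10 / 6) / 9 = -709 / 594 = -1.19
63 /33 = 21 /11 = 1.91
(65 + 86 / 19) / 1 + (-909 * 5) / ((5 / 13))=-223202 / 19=-11747.47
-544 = -544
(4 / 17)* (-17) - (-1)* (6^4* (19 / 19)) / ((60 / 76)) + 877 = 12573 / 5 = 2514.60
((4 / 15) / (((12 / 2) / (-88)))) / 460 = -44 / 5175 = -0.01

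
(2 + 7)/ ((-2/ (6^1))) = -27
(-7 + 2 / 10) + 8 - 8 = -34 / 5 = -6.80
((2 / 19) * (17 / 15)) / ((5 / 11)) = 374 / 1425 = 0.26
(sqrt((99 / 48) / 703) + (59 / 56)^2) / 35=sqrt(23199) / 98420 + 3481 / 109760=0.03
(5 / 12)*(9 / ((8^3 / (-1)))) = -15 / 2048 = -0.01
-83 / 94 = -0.88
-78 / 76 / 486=-13 / 6156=-0.00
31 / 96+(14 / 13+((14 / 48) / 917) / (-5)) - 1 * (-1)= 653891 / 272480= 2.40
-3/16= -0.19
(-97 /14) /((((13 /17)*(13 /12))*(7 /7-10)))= 3298 /3549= 0.93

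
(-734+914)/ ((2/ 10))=900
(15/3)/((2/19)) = 95/2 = 47.50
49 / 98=0.50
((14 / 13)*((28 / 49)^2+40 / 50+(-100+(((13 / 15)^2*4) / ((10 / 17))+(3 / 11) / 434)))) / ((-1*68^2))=3525129347 / 161423262000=0.02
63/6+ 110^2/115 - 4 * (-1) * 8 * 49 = 77451/46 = 1683.72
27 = 27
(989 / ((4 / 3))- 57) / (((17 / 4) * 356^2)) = 2739 / 2154512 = 0.00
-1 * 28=-28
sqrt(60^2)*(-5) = -300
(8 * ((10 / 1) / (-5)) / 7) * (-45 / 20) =36 / 7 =5.14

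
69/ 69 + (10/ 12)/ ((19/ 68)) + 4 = 455/ 57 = 7.98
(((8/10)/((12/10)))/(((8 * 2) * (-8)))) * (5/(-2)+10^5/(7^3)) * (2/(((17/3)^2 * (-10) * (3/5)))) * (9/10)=356913/25376512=0.01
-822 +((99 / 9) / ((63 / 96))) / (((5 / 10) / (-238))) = -26402 / 3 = -8800.67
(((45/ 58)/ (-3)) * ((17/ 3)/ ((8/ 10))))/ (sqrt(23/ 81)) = -3825 * sqrt(23)/ 5336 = -3.44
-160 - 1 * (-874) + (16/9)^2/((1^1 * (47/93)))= 914002/1269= 720.25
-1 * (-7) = 7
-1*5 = -5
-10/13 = -0.77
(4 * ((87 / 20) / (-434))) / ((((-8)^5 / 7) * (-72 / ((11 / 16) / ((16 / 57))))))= -6061 / 20803747840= -0.00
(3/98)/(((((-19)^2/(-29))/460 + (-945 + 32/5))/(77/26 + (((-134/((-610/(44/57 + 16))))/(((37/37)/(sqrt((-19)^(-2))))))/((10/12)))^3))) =-25817411622328984759089/266164092466688840485140625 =-0.00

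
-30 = -30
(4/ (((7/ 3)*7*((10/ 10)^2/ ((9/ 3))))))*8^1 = 288/ 49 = 5.88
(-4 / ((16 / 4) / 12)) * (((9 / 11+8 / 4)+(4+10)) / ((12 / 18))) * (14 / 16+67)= -904095 / 44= -20547.61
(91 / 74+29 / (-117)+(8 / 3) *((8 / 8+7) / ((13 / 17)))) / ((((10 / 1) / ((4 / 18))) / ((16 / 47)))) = 2000296 / 9155835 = 0.22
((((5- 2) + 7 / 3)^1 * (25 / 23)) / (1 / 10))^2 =16000000 / 4761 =3360.64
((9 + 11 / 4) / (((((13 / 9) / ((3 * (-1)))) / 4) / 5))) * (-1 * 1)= 6345 / 13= 488.08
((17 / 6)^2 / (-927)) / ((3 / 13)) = -3757 / 100116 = -0.04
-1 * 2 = -2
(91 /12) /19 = 91 /228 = 0.40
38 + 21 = 59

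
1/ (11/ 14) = 14/ 11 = 1.27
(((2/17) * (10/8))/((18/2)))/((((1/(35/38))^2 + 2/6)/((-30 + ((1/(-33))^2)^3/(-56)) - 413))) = -28033895203083875/5856177003046128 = -4.79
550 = 550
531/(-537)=-0.99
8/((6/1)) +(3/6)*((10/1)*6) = 94/3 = 31.33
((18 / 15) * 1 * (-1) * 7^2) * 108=-31752 / 5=-6350.40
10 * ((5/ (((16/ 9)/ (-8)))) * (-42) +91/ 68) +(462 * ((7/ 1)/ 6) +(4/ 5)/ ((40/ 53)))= 4251463/ 425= 10003.44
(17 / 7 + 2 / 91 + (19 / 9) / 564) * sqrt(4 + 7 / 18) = 1133677 * sqrt(158) / 2771496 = 5.14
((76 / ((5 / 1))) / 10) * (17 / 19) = 1.36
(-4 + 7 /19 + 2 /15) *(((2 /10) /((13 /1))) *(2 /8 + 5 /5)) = -997 /14820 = -0.07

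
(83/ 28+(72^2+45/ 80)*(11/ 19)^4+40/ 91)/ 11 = 15880960617/ 298174448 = 53.26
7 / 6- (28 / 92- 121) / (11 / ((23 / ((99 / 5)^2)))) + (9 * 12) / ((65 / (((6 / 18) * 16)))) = 149571607 / 14015430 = 10.67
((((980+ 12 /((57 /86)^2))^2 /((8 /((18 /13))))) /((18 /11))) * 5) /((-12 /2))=-4091020909855 /45742671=-89435.55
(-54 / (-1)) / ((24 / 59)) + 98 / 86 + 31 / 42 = 486275 / 3612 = 134.63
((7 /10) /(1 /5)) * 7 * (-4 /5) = -98 /5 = -19.60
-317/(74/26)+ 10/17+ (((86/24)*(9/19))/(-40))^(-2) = 4653305033/10467189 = 444.56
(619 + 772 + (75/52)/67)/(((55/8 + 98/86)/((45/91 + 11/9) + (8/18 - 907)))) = -102954260650114/655567731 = -157045.96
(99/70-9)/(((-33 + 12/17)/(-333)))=-333999/4270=-78.22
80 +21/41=3301/41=80.51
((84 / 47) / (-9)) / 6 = -0.03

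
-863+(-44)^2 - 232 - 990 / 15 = 775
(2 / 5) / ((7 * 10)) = 1 / 175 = 0.01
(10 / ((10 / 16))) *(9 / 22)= 72 / 11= 6.55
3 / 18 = 1 / 6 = 0.17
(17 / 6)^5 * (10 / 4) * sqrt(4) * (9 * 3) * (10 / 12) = 35496425 / 1728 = 20541.91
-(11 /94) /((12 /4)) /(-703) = 11 /198246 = 0.00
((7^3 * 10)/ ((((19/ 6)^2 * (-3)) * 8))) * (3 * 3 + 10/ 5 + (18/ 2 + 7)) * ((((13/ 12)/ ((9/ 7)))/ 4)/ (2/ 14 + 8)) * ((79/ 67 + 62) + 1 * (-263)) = 3656446885/ 1838212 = 1989.13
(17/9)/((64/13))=221/576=0.38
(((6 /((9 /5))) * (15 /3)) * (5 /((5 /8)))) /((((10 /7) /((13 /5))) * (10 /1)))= 364 /15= 24.27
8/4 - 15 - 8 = -21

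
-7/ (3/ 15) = -35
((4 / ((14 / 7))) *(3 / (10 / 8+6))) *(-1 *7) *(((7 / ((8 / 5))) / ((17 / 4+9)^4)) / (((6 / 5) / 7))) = -1097600 / 228823949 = -0.00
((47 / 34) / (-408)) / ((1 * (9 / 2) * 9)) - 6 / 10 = -1685683 / 2809080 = -0.60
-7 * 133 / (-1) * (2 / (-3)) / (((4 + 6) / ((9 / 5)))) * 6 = -16758 / 25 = -670.32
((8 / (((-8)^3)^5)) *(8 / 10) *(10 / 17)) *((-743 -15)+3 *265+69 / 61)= -0.00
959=959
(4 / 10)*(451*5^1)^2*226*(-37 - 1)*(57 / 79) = -995680439160 / 79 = -12603549862.78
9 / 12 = 3 / 4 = 0.75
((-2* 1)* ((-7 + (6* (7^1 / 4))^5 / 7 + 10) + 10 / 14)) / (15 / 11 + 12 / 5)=-224671315 / 23184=-9690.79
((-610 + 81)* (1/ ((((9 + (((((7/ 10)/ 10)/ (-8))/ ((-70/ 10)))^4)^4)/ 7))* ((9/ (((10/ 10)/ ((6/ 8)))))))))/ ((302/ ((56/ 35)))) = -333536588403058933760000000000000000000000000000000/ 1032816132044410060800000000000000000000000000004077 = -0.32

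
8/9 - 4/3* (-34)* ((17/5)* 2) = 13912/45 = 309.16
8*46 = 368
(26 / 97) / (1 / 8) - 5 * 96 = -46352 / 97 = -477.86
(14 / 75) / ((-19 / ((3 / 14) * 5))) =-1 / 95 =-0.01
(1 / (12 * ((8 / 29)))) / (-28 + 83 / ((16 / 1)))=-29 / 2190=-0.01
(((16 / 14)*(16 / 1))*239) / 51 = 30592 / 357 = 85.69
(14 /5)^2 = 196 /25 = 7.84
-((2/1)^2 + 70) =-74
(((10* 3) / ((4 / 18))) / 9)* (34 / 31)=510 / 31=16.45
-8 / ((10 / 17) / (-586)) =7969.60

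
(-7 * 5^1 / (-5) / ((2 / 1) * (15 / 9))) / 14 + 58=1163 / 20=58.15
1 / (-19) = -1 / 19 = -0.05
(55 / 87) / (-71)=-55 / 6177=-0.01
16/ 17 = 0.94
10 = 10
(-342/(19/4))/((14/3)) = -108/7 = -15.43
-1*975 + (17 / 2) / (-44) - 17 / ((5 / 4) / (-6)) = -393181 / 440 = -893.59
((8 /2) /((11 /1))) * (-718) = -2872 /11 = -261.09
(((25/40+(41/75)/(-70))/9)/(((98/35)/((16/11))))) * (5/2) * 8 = 51844/72765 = 0.71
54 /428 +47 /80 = 6109 /8560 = 0.71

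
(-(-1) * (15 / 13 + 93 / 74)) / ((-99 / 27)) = -6957 / 10582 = -0.66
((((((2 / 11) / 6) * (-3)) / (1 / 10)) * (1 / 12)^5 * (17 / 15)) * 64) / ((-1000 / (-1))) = -0.00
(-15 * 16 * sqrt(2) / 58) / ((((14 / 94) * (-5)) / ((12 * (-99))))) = -1340064 * sqrt(2) / 203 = -9335.65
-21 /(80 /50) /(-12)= 35 /32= 1.09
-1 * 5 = -5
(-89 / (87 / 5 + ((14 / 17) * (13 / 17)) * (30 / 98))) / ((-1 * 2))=900235 / 355902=2.53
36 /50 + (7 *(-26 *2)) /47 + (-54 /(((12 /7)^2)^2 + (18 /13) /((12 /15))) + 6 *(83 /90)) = -1698335513 /253479225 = -6.70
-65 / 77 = -0.84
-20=-20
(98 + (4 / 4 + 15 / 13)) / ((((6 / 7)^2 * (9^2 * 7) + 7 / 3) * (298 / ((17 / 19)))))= 232407 / 323755991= 0.00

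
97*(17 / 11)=1649 / 11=149.91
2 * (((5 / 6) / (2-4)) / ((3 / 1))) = -5 / 18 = -0.28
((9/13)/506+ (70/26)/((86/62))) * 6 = 1648191/141427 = 11.65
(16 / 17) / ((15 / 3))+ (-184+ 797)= 52121 / 85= 613.19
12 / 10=6 / 5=1.20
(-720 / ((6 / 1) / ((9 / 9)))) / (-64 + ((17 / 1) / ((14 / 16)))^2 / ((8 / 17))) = -0.16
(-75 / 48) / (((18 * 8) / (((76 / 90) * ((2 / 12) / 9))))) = -0.00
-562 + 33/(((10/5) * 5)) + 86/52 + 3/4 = -144637/260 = -556.30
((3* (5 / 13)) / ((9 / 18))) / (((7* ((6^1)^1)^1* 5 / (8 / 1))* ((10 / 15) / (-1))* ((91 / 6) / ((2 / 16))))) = -9 / 8281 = -0.00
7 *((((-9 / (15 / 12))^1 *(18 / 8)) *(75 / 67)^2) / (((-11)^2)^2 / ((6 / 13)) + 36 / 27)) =-425250 / 94937861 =-0.00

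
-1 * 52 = -52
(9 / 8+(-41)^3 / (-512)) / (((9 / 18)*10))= 27.15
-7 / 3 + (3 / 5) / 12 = -137 / 60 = -2.28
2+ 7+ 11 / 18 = 173 / 18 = 9.61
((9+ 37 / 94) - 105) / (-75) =8987 / 7050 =1.27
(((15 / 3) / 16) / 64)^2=25 / 1048576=0.00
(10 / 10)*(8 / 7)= 8 / 7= 1.14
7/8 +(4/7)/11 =571/616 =0.93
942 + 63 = 1005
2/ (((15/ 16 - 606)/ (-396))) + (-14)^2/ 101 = 1059116/ 325927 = 3.25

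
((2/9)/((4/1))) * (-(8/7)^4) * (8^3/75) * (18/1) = -2097152/180075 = -11.65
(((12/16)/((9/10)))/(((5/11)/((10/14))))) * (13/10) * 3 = 143/28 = 5.11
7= 7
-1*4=-4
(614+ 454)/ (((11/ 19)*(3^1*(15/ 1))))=6764/ 165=40.99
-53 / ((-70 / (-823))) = -43619 / 70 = -623.13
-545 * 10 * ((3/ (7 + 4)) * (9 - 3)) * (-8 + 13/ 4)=42361.36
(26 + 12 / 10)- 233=-1029 / 5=-205.80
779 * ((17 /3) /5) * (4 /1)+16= 53212 /15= 3547.47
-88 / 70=-44 / 35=-1.26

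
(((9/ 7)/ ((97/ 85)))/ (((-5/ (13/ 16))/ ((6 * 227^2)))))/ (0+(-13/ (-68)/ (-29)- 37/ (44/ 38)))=1667429023689/ 941502758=1771.03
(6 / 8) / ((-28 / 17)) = -51 / 112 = -0.46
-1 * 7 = -7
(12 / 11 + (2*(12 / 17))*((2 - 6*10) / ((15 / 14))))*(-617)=43459012 / 935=46480.23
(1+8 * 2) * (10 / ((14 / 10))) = 121.43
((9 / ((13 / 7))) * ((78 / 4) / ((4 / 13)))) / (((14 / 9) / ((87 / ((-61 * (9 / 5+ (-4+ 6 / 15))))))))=152685 / 976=156.44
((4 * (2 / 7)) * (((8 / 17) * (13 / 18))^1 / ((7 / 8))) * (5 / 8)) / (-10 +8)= -1040 / 7497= -0.14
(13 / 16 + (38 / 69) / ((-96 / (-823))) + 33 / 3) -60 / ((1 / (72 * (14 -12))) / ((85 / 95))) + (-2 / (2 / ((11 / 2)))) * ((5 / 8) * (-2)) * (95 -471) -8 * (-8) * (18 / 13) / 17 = -17894562743 / 1738386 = -10293.78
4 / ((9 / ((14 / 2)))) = 28 / 9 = 3.11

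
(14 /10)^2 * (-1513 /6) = -74137 /150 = -494.25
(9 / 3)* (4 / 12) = 1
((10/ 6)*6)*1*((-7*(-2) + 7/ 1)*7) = 1470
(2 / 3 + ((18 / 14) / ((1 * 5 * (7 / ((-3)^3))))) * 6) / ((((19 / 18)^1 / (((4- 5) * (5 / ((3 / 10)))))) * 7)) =77680 / 6517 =11.92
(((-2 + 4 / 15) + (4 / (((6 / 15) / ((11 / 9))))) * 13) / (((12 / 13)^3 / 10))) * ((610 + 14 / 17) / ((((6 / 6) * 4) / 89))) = 6598847684 / 243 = 27155751.79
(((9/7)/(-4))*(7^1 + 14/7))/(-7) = 81/196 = 0.41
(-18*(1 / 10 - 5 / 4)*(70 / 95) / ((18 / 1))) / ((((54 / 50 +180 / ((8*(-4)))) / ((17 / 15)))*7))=-1564 / 51813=-0.03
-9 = -9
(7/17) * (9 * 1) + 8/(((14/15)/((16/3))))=5881/119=49.42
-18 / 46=-9 / 23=-0.39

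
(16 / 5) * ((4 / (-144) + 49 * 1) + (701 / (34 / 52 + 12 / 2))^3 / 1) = 3742001.48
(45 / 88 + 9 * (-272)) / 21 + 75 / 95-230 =-4046747 / 11704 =-345.76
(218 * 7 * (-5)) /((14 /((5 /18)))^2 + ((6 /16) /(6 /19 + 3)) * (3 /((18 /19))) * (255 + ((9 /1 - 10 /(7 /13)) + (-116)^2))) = -224322000 /218945329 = -1.02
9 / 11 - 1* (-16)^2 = -2807 / 11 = -255.18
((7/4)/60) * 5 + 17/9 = 293/144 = 2.03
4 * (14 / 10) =28 / 5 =5.60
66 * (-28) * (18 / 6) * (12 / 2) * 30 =-997920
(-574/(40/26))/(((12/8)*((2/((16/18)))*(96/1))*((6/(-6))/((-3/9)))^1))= -3731/9720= -0.38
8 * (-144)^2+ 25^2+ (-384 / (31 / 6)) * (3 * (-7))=5210287 / 31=168073.77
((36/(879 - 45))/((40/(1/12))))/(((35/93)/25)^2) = 43245/108976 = 0.40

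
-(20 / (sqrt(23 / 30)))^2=-12000 / 23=-521.74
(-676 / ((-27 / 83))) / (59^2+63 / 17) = 238459 / 399870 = 0.60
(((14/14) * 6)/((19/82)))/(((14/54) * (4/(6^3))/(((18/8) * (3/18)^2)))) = 89667/266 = 337.09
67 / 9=7.44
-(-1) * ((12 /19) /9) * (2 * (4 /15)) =0.04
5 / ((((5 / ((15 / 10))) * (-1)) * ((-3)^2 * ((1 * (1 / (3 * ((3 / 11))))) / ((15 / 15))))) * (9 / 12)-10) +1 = 13 / 15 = 0.87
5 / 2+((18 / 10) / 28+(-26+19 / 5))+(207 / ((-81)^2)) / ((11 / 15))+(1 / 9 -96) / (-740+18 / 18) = -5382447463 / 276548580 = -19.46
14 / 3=4.67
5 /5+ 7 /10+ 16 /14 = 2.84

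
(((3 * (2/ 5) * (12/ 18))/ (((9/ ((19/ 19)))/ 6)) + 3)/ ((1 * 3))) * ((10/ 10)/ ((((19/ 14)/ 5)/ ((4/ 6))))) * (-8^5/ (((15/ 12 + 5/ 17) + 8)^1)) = -3306684416/ 332937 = -9931.86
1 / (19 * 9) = 1 / 171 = 0.01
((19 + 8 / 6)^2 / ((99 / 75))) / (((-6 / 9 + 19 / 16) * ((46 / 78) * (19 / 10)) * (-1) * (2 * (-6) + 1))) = 7739680 / 158631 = 48.79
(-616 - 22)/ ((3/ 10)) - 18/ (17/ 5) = -108730/ 51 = -2131.96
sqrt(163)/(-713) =-sqrt(163)/713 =-0.02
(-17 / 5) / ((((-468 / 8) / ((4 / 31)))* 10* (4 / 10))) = 34 / 18135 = 0.00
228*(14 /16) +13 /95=37931 /190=199.64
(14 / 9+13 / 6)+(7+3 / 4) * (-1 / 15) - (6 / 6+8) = -1043 / 180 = -5.79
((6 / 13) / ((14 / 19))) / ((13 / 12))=0.58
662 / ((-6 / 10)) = -3310 / 3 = -1103.33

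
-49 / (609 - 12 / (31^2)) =-47089 / 585237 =-0.08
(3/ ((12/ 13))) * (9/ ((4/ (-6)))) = -351/ 8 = -43.88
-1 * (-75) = 75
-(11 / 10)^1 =-1.10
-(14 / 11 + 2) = -3.27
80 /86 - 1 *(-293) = 12639 /43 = 293.93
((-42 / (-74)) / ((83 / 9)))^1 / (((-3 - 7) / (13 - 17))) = 378 / 15355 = 0.02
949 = 949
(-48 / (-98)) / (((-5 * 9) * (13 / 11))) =-88 / 9555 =-0.01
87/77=1.13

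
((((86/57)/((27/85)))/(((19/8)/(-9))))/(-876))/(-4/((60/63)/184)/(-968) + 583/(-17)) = -37591675/61281318906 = -0.00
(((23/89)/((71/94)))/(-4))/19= -0.00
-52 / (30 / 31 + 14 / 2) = -124 / 19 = -6.53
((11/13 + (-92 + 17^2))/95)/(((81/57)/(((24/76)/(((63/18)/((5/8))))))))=1286/15561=0.08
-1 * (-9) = 9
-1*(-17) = 17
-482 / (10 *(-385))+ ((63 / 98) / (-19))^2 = 0.13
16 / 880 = 1 / 55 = 0.02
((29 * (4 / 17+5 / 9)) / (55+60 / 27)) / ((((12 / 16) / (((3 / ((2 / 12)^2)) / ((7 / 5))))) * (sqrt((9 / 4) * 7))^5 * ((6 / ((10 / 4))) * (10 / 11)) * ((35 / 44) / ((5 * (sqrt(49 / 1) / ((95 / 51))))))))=108694784 * sqrt(7) / 634332195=0.45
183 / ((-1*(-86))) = 183 / 86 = 2.13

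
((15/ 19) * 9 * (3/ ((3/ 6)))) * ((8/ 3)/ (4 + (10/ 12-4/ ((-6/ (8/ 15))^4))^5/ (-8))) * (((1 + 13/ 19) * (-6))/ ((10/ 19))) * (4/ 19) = -49238545109180561644050000000000000000000/ 423230545429241842823204452314825883073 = -116.34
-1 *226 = -226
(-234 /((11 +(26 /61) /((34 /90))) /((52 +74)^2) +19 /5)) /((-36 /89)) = 47620419210 /312867713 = 152.21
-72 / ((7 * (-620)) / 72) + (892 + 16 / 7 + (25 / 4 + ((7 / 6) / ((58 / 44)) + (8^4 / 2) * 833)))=644486248183 / 377580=1706886.62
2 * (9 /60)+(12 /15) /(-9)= 19 /90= 0.21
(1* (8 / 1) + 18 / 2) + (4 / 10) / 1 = 87 / 5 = 17.40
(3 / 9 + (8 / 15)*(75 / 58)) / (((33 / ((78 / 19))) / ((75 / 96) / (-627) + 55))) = 1276743715 / 182411856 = 7.00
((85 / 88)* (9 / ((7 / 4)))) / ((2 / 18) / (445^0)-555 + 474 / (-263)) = -1810755 / 202923952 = -0.01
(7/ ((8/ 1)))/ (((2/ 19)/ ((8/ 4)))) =133/ 8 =16.62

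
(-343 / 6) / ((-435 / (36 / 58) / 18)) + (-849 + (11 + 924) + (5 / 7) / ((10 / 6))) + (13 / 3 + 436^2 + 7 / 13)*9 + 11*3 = 654733703644 / 382655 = 1711028.74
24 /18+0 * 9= 4 /3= 1.33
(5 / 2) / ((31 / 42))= 105 / 31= 3.39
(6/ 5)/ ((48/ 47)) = 47/ 40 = 1.18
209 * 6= 1254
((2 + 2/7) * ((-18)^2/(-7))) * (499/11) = -2586816/539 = -4799.29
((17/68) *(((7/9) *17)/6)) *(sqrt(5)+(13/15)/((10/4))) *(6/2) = 4.27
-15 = -15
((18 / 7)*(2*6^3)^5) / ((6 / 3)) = 135413275557888 / 7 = 19344753651126.86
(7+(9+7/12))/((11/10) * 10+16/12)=199/148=1.34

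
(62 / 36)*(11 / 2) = 9.47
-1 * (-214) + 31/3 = 673/3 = 224.33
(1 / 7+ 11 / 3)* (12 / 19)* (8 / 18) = 1280 / 1197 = 1.07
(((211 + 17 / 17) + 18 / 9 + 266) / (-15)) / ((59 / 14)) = -448 / 59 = -7.59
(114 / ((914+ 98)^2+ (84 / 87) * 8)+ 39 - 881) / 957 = -12503866747 / 14211641400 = -0.88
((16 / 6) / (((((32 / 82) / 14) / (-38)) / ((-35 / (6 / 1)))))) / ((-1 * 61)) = -190855 / 549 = -347.64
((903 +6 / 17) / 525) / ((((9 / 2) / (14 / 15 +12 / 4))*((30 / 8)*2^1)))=1208084 / 6024375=0.20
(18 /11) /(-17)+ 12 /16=0.65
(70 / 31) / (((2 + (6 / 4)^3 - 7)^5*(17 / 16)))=-36700160 / 195671411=-0.19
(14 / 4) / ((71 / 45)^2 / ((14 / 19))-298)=-99225 / 8352521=-0.01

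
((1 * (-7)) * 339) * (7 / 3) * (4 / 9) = -22148 / 9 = -2460.89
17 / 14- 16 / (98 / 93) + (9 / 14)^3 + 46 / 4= -6047 / 2744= -2.20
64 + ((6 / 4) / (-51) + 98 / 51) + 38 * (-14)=-47543 / 102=-466.11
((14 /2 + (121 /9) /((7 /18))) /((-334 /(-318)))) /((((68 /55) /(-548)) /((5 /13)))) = -6747.40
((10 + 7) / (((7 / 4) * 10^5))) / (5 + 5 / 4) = 17 / 1093750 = 0.00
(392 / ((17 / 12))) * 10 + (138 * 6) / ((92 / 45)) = 53925 / 17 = 3172.06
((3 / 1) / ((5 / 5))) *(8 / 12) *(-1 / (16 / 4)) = -1 / 2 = -0.50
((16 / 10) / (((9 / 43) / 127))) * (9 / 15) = 43688 / 75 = 582.51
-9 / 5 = -1.80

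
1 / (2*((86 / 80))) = 20 / 43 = 0.47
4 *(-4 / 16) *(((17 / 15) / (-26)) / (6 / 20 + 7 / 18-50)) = -51 / 57694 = -0.00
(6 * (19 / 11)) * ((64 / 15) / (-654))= -1216 / 17985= -0.07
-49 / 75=-0.65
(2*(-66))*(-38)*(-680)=-3410880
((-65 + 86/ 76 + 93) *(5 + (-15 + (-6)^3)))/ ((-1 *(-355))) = -18.55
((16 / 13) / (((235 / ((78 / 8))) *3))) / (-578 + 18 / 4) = -8 / 269545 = -0.00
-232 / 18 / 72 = -29 / 162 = -0.18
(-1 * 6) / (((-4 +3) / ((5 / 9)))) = 10 / 3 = 3.33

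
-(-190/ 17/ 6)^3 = 857375/ 132651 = 6.46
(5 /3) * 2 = 10 /3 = 3.33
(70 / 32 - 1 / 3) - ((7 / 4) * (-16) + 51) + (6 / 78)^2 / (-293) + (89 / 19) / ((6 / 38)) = 20252405 / 2376816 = 8.52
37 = 37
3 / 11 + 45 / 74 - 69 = -55449 / 814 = -68.12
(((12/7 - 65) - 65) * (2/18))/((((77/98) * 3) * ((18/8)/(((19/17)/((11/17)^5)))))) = -11400282416/430489323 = -26.48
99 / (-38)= -99 / 38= -2.61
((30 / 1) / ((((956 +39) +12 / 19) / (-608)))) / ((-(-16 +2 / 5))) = -288800 / 245921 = -1.17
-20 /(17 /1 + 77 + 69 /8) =-160 /821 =-0.19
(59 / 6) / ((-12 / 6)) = -59 / 12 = -4.92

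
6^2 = 36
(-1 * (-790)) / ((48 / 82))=16195 / 12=1349.58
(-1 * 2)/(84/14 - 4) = -1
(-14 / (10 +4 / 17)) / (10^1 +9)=-119 / 1653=-0.07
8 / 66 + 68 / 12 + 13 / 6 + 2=219 / 22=9.95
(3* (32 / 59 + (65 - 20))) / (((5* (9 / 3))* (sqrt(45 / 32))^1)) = 10748* sqrt(10) / 4425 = 7.68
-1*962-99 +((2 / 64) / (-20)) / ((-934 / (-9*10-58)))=-158555877 / 149440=-1061.00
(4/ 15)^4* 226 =1.14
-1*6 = -6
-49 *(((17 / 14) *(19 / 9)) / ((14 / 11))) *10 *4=-35530 / 9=-3947.78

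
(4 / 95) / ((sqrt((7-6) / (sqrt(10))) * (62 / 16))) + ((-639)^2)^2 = 32 * 10^(1 / 4) / 2945 + 166726039041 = 166726039041.02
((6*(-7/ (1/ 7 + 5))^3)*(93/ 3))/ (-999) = 3647119/ 7768224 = 0.47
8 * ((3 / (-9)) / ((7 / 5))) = -40 / 21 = -1.90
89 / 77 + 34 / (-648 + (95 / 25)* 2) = 135944 / 123277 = 1.10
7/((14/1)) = 1/2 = 0.50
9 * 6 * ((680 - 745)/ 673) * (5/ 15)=-1170/ 673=-1.74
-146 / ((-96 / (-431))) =-31463 / 48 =-655.48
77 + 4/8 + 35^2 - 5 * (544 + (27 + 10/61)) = -189505/122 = -1553.32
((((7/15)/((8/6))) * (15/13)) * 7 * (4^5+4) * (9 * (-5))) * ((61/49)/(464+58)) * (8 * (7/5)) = -1316868/377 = -3493.02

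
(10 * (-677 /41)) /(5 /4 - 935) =0.18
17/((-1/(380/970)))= -646/97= -6.66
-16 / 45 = -0.36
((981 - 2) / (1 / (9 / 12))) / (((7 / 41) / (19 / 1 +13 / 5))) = 3251259 / 35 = 92893.11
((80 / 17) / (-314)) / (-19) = 40 / 50711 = 0.00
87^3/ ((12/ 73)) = 16023573/ 4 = 4005893.25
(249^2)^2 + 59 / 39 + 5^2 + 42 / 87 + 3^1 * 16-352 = 4347703931839 / 1131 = 3844123724.00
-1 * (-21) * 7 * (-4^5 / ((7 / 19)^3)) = -21070848 / 7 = -3010121.14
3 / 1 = 3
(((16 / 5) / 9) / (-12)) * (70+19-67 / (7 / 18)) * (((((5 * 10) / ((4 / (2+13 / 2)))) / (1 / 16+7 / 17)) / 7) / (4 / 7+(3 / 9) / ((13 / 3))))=175226480 / 1438479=121.81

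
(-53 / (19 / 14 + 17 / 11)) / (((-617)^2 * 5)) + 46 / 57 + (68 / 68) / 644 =8417826635473 / 10410877199940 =0.81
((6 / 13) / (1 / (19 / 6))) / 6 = 19 / 78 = 0.24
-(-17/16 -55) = 897/16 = 56.06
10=10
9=9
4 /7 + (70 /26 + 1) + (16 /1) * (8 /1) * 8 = 93572 /91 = 1028.26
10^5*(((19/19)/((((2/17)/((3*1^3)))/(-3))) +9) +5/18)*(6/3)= -121000000/9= -13444444.44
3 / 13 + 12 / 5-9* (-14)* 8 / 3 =22011 / 65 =338.63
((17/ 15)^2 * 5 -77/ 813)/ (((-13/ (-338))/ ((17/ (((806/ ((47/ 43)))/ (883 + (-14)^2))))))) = 66524704844/ 16255935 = 4092.33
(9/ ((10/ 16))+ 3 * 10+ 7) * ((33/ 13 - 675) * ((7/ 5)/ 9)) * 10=-10484572/ 195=-53767.04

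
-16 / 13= -1.23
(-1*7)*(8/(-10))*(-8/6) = -112/15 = -7.47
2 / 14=0.14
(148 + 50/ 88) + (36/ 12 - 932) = -34339/ 44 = -780.43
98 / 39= 2.51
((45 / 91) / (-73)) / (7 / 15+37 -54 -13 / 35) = 27 / 67379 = 0.00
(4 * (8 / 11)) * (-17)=-544 / 11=-49.45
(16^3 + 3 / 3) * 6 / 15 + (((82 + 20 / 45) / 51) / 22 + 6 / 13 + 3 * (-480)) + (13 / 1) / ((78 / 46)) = 67934848 / 328185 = 207.00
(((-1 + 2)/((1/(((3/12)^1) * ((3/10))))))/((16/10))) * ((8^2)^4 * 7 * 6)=33030144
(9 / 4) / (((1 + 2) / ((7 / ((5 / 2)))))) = 21 / 10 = 2.10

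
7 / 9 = 0.78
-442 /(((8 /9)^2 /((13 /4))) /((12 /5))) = -698139 /160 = -4363.37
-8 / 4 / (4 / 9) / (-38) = 9 / 76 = 0.12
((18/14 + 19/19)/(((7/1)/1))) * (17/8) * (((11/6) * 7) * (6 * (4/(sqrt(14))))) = 748 * sqrt(14)/49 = 57.12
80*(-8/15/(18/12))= -256/9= -28.44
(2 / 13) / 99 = 2 / 1287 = 0.00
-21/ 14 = -3/ 2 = -1.50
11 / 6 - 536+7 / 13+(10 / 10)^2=-41545 / 78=-532.63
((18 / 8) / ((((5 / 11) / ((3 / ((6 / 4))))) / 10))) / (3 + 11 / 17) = 1683 / 62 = 27.15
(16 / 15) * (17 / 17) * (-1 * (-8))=128 / 15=8.53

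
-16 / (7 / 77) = -176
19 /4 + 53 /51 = 1181 /204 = 5.79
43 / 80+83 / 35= 1629 / 560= 2.91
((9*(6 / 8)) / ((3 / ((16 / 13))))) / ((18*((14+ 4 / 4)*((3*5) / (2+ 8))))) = 4 / 585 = 0.01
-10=-10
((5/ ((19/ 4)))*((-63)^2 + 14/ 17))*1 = 1349740/ 323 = 4178.76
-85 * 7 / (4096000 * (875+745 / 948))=-28203 / 170034176000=-0.00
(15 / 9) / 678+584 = 1187861 / 2034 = 584.00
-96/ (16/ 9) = -54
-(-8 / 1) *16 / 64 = 2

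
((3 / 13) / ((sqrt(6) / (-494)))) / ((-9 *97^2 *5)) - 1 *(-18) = 19 *sqrt(6) / 423405 + 18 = 18.00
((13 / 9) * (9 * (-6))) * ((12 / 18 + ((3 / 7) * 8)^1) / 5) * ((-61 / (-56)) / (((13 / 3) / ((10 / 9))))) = -2623 / 147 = -17.84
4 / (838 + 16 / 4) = 0.00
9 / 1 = 9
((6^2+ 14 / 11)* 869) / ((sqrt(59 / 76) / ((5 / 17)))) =323900* sqrt(1121) / 1003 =10812.17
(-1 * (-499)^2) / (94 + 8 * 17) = -249001 / 230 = -1082.61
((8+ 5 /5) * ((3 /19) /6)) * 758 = 3411 /19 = 179.53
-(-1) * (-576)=-576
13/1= 13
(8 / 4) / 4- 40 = -79 / 2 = -39.50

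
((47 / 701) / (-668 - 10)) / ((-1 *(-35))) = -47 / 16634730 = -0.00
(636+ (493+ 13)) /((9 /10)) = 1268.89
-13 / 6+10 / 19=-187 / 114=-1.64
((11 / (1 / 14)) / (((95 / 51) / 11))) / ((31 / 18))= 528.04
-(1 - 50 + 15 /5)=46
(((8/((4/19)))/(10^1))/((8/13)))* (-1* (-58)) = 7163/20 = 358.15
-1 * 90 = -90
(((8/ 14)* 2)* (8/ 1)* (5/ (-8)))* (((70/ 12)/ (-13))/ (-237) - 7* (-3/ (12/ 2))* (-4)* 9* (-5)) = -33274900/ 9243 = -3600.01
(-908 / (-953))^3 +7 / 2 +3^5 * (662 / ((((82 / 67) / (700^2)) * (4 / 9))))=10284812197455314578383 / 70972900514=144911820187.29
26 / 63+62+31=93.41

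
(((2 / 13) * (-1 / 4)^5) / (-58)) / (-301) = -1 / 116200448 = -0.00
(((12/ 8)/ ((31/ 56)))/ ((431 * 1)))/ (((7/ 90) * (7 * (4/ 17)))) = 0.05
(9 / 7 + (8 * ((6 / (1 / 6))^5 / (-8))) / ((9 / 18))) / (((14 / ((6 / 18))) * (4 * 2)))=-359917.71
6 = 6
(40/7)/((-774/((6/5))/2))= -16/903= -0.02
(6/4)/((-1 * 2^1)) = -3/4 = -0.75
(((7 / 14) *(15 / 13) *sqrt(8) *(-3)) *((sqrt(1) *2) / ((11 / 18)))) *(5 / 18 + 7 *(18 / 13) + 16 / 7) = -164250 *sqrt(2) / 1183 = -196.35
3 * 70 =210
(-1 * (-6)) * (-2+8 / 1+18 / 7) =360 / 7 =51.43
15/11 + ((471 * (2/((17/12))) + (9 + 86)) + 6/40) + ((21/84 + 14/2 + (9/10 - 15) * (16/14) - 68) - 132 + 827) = 1805884/1309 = 1379.59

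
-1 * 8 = -8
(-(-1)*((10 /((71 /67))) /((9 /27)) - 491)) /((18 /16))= -262808 /639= -411.28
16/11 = 1.45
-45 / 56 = -0.80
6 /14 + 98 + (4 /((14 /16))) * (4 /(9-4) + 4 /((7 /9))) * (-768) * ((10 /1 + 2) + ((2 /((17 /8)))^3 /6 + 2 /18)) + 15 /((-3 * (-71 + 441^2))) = -35872542796228157 /140405040510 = -255493.27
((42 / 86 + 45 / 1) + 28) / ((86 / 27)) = 42660 / 1849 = 23.07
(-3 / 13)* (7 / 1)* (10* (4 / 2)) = -420 / 13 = -32.31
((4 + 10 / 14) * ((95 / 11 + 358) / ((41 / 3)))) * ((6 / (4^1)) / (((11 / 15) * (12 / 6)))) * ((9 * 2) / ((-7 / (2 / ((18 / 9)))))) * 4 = -29400570 / 22099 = -1330.40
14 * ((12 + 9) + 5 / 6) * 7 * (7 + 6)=83447 / 3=27815.67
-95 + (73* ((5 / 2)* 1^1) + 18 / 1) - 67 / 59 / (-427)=5315857 / 50386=105.50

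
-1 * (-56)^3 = 175616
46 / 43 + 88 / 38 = 2766 / 817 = 3.39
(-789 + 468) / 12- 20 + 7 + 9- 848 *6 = -20475 / 4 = -5118.75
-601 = -601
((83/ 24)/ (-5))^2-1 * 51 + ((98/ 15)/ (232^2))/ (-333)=-67913879851/ 1344254400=-50.52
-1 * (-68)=68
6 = 6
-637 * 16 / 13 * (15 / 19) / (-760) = 294 / 361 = 0.81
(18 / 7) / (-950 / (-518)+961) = 333 / 124687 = 0.00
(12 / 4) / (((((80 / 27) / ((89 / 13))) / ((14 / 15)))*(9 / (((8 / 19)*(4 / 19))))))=7476 / 117325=0.06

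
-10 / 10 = -1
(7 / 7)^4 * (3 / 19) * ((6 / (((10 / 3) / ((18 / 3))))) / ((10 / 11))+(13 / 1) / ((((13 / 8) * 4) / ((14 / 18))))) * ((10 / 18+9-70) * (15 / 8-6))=2261204 / 4275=528.94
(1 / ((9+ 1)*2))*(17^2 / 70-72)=-4751 / 1400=-3.39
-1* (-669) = 669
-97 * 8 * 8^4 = -3178496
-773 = -773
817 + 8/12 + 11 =2486/3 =828.67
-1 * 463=-463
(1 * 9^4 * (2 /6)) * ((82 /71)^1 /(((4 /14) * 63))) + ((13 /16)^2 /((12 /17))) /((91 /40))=26858999 /190848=140.74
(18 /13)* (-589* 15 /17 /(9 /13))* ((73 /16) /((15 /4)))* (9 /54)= -210.77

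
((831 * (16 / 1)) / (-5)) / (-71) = 37.45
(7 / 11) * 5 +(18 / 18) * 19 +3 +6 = 343 / 11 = 31.18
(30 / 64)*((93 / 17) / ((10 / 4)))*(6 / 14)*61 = 51057 / 1904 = 26.82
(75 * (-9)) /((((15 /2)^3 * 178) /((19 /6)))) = -0.03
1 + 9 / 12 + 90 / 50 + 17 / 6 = 6.38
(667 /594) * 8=8.98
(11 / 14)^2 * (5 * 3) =1815 / 196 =9.26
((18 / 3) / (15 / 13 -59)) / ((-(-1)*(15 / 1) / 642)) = -4173 / 940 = -4.44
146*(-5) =-730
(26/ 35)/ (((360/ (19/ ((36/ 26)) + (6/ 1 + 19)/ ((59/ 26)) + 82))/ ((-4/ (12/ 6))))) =-1473641/ 3345300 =-0.44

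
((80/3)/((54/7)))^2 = 78400/6561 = 11.95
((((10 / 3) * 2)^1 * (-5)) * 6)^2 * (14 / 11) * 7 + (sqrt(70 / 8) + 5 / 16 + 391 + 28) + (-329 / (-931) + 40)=sqrt(35) / 2 + 8352519859 / 23408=356826.26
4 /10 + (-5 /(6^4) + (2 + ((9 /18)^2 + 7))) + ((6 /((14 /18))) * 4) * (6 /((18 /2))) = 1370669 /45360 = 30.22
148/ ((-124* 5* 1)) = -37/ 155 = -0.24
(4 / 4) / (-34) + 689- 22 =22677 / 34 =666.97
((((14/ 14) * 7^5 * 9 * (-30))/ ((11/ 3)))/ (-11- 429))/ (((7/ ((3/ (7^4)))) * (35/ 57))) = 13851/ 16940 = 0.82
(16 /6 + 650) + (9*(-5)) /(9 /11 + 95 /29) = 2514083 /3918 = 641.68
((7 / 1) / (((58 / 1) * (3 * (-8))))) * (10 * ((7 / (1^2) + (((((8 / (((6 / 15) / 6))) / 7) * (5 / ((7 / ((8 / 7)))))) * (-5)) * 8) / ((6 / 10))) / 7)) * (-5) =-7939975 / 238728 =-33.26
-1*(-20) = 20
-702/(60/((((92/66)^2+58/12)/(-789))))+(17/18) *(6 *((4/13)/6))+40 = 3007755253/74465820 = 40.39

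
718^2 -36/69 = 515523.48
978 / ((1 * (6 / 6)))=978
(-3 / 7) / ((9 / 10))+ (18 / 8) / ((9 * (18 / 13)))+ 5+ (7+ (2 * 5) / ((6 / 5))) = 10099 / 504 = 20.04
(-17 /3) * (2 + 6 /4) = -119 /6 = -19.83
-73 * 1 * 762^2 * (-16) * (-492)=-333670558464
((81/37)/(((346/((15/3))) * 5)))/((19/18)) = 729/121619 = 0.01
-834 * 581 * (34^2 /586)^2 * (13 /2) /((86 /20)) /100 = -526115650242 /18457535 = -28504.11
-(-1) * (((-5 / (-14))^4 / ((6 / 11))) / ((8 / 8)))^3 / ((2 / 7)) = 324951171875 / 3498824306589696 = 0.00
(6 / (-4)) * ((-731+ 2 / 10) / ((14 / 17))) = 13311 / 10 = 1331.10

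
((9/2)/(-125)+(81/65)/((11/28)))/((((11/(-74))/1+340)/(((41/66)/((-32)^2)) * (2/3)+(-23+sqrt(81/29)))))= -1074658650763/5063600256000+12444543 * sqrt(29)/4345537625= -0.20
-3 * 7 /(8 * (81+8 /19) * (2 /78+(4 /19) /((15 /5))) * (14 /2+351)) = -3249 /3456848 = -0.00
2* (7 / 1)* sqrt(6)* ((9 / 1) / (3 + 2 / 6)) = 189* sqrt(6) / 5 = 92.59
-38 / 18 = -19 / 9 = -2.11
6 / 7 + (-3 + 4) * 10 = 76 / 7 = 10.86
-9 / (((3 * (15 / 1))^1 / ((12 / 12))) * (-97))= 0.00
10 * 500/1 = 5000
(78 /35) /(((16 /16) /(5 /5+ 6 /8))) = 3.90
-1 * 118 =-118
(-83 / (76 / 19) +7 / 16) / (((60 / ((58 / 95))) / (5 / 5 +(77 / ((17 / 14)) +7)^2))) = -270138973 / 263568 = -1024.93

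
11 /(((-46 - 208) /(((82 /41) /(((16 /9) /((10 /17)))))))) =-495 /17272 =-0.03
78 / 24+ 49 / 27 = 547 / 108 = 5.06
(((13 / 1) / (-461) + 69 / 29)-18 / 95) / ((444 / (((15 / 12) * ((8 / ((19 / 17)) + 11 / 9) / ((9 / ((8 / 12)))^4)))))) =3934155334 / 2562280491831831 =0.00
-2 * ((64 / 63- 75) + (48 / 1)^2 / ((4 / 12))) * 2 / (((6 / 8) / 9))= -6892720 / 21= -328224.76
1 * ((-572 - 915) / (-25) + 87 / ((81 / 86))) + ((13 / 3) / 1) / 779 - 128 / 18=76110446 / 525825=144.74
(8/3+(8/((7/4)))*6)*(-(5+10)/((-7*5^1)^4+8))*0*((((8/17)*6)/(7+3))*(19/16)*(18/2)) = 0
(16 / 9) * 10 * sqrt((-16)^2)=2560 / 9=284.44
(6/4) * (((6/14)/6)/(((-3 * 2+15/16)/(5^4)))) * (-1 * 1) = 2500/189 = 13.23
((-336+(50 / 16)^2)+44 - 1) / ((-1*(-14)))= -18127 / 896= -20.23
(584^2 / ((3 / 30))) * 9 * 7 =214865280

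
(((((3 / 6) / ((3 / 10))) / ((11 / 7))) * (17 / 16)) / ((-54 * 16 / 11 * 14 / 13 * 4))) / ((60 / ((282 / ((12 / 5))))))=-51935 / 7962624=-0.01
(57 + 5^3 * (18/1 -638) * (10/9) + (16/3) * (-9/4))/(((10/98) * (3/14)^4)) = -291617046896/729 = -400023383.95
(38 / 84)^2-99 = -174275 / 1764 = -98.80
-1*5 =-5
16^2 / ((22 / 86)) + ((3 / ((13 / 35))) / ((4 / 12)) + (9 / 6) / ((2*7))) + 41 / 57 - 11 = 1014.78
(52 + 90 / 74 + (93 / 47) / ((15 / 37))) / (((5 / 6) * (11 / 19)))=57587556 / 478225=120.42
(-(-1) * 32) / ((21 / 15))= 160 / 7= 22.86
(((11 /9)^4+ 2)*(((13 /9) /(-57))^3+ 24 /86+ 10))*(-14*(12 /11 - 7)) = 1507583801805980990 /418970334802041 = 3598.31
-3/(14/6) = -9/7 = -1.29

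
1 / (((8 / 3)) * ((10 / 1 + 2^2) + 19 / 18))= 27 / 1084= 0.02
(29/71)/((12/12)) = 29/71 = 0.41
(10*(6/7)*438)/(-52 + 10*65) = 13140/2093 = 6.28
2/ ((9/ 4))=8/ 9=0.89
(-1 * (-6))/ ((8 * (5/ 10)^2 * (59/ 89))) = 267/ 59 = 4.53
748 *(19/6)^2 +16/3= 67555/9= 7506.11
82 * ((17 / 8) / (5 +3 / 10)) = 3485 / 106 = 32.88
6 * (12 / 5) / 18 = 4 / 5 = 0.80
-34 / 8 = -17 / 4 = -4.25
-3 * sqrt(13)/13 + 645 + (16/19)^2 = 233101/361- 3 * sqrt(13)/13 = 644.88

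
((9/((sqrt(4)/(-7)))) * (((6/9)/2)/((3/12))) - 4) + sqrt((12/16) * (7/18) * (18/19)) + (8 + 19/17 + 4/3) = -35.02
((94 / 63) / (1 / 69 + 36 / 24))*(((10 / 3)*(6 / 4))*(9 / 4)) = 11.08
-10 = -10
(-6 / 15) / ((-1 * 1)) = 0.40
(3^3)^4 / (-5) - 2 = -531451 / 5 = -106290.20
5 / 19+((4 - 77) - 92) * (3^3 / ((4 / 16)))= -338575 / 19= -17819.74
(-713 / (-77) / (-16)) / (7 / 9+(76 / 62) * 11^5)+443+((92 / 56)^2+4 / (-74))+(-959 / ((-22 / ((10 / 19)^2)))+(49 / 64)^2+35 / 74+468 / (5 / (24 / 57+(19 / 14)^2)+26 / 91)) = 7023811546985949166604099 / 10867166186810202271744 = 646.33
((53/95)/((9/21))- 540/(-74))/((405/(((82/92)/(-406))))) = -3717757/79760060100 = -0.00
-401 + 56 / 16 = -795 / 2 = -397.50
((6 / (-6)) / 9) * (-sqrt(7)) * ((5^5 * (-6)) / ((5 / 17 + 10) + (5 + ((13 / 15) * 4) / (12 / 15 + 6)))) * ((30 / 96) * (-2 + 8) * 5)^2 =-298828125 * sqrt(7) / 25792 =-30653.88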